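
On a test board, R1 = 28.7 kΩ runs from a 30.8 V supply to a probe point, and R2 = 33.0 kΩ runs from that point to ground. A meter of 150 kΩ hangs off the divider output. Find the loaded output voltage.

V_out ≈ 14.9 V

The load sits in parallel with R2: R2‖R_L = (33.0 × 150) / (33.0 + 150) = 27.05 kΩ.
V_out = 30.8 × 27.05 / (28.7 + 27.05) = 30.8 × 27.05/55.75 = 14.9 V.
(Unloaded it would have been 16.5 V.)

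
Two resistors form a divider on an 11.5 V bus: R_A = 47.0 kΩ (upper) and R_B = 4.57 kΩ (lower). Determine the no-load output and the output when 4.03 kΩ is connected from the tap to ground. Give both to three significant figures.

Open-circuit: V = 11.5 × 4.57/(47.0 + 4.57) = 1.02 V.
With the load, R_B becomes R_B‖R_L = 2.142 kΩ, so V = 11.5 × 2.142/49.14 = 0.501 V.

Unloaded: 1.02 V; loaded: 0.501 V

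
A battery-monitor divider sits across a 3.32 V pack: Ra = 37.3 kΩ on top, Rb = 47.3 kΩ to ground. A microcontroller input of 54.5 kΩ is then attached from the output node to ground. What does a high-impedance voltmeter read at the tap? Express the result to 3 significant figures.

The load sits in parallel with Rb: Rb‖R_L = (47.3 × 54.5) / (47.3 + 54.5) = 25.32 kΩ.
V_out = 3.32 × 25.32 / (37.3 + 25.32) = 3.32 × 25.32/62.62 = 1.34 V.
(Unloaded it would have been 1.86 V.)

V_out ≈ 1.34 V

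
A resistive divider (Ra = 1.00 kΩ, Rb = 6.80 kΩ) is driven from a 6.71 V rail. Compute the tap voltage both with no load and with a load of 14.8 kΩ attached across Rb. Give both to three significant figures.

Open-circuit: V = 6.71 × 6.80/(1.00 + 6.80) = 5.85 V.
With the load, Rb becomes Rb‖R_L = 4.659 kΩ, so V = 6.71 × 4.659/5.659 = 5.52 V.

Unloaded: 5.85 V; loaded: 5.52 V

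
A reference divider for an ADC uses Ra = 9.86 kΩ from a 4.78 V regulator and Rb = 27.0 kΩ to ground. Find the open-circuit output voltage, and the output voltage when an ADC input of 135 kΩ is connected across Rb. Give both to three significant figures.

Unloaded: 3.50 V; loaded: 3.32 V

Open-circuit: V = 4.78 × 27.0/(9.86 + 27.0) = 3.50 V.
With the load, Rb becomes Rb‖R_L = 22.50 kΩ, so V = 4.78 × 22.50/32.36 = 3.32 V.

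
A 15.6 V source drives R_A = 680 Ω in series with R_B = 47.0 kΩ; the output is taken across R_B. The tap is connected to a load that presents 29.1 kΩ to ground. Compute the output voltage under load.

V_out ≈ 15.0 V

The load sits in parallel with R_B: R_B‖R_L = (47000 × 29100) / (47000 + 29100) = 17970 Ω.
V_out = 15.6 × 17970 / (680 + 17970) = 15.6 × 17970/18650 = 15.0 V.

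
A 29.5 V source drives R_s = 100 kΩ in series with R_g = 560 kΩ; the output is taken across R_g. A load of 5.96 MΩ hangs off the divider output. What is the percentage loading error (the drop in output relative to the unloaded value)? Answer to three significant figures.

The divider's output (Thévenin) resistance is R_s‖R_g = 84.85 kΩ.
Fractional drop under load = R_th/(R_th + R_L) = 84.85 / (84.85 + 5960) = 0.01404.
So the output falls by 1.40 %.

1.40 %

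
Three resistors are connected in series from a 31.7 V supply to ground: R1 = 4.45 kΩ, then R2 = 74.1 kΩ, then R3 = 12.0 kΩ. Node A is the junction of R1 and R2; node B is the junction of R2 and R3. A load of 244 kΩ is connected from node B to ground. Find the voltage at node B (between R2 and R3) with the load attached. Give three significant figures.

At node B, R3 is in parallel with the load: R3‖R_L = 11.44 kΩ.
Below node A the resistance is R2 + (R3‖R_L) = 85.54 kΩ, so V_A = 31.7 × 85.54/89.99 = 30.13 V.
Then V_B = V_A × (R3‖R_L)/(R2 + R3‖R_L) = 30.13 × 11.44/85.54 = 4.03 V.

V ≈ 4.03 V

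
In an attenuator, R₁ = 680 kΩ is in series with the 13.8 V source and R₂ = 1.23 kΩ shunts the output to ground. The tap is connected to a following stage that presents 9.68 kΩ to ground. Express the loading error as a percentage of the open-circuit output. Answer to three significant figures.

11.3 %

Unloaded V = 13.8 × 1.23/681.2 = 0.024917 V.
Loaded: R₂‖R_L = 1.091 kΩ, giving V = 13.8 × 1.091/681.1 = 0.022112 V.
Drop = (0.024917 − 0.022112) / 0.024917 = 11.3 %.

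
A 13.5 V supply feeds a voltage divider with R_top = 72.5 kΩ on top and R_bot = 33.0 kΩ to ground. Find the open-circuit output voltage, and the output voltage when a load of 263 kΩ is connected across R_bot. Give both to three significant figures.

Unloaded: 4.22 V; loaded: 3.89 V

Open-circuit: V = 13.5 × 33.0/(72.5 + 33.0) = 4.22 V.
With the load, R_bot becomes R_bot‖R_L = 29.32 kΩ, so V = 13.5 × 29.32/101.8 = 3.89 V.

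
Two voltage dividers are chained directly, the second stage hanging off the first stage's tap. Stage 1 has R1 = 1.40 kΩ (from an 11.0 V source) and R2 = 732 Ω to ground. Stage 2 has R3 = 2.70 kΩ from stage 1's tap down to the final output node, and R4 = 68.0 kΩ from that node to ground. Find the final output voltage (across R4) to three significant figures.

V_out ≈ 3.61 V

Stage 2 presents R3+R4 = 70700 Ω as a load on stage 1's tap.
Stage 1's lower leg becomes R2‖(R3+R4) = 724.5 Ω, so V_mid = 11.0 × 724.5/2124 = 3.751 V.
Stage 2 is itself unloaded: V_out = V_mid × R4/(R3+R4) = 3.751 × 68000/70700 = 3.61 V.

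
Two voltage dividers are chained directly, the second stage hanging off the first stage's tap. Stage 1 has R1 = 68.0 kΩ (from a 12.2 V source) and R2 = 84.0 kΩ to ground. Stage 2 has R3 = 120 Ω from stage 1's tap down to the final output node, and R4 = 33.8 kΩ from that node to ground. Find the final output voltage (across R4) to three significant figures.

Stage 2 presents R3+R4 = 33920 Ω as a load on stage 1's tap.
Stage 1's lower leg becomes R2‖(R3+R4) = 24160 Ω, so V_mid = 12.2 × 24160/92160 = 3.199 V.
Stage 2 is itself unloaded: V_out = V_mid × R4/(R3+R4) = 3.199 × 33800/33920 = 3.19 V.

V_out ≈ 3.19 V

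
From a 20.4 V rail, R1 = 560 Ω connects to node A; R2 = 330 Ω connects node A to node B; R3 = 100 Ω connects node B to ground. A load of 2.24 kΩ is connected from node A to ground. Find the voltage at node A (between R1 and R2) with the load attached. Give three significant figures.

Below node A the series string R2+R3 = 430.0 Ω sits in parallel with the 2240 Ω load: 360.7 Ω.
V_A = 20.4 × 360.7/(560 + 360.7) = 7.99 V.

V ≈ 7.99 V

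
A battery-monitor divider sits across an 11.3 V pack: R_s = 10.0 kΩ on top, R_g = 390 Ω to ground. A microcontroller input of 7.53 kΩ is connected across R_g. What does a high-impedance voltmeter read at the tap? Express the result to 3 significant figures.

V_out ≈ 0.404 V

The load sits in parallel with R_g: R_g‖R_L = (390 × 7530) / (390 + 7530) = 370.8 Ω.
V_out = 11.3 × 370.8 / (10000 + 370.8) = 11.3 × 370.8/10370 = 0.404 V.
(Unloaded it would have been 0.424 V.)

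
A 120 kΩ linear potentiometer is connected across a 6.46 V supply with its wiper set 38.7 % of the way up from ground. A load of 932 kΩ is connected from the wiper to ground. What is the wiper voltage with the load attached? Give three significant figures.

The wiper splits the pot into (1−α)R = 73.56 kΩ above and αR = 46.44 kΩ below.
Lower section ‖ load = 44.24 kΩ.
V_wiper = 6.46 × 44.24/(73.56 + 44.24) = 2.43 V.

V ≈ 2.43 V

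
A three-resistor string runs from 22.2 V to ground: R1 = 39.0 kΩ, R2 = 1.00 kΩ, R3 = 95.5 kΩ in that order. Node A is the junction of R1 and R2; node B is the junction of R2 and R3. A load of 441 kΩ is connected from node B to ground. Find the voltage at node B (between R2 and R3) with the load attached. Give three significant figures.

At node B, R3 is in parallel with the load: R3‖R_L = 78.50 kΩ.
Below node A the resistance is R2 + (R3‖R_L) = 79.50 kΩ, so V_A = 22.2 × 79.50/118.5 = 14.89 V.
Then V_B = V_A × (R3‖R_L)/(R2 + R3‖R_L) = 14.89 × 78.50/79.50 = 14.7 V.

V ≈ 14.7 V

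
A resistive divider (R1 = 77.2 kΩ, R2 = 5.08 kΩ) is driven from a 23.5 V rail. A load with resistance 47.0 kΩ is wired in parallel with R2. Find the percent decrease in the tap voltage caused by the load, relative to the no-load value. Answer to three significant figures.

9.21 %

Unloaded V = 23.5 × 5.08/82.28 = 1.4509 V.
Loaded: R2‖R_L = 4.584 kΩ, giving V = 23.5 × 4.584/81.78 = 1.3173 V.
Drop = (1.4509 − 1.3173) / 1.4509 = 9.21 %.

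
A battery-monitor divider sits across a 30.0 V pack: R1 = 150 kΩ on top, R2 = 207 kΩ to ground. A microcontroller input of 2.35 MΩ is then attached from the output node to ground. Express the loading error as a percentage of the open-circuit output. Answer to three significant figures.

The divider's output (Thévenin) resistance is R1‖R2 = 86.97 kΩ.
Fractional drop under load = R_th/(R_th + R_L) = 86.97 / (86.97 + 2350) = 0.03569.
So the output falls by 3.57 %.

3.57 %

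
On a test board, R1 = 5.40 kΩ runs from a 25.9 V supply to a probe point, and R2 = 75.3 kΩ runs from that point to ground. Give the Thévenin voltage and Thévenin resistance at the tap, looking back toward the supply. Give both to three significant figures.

V_th = 24.2 V, R_th = 5.04 kΩ

V_th is the open-circuit tap voltage: 25.9 × 75.3/(5.40 + 75.3) = 24.2 V.
With the supply zeroed, R1 and R2 appear in parallel from the tap: R_th = R1‖R2 = (5.40 × 75.3)/80.70 = 5.04 kΩ.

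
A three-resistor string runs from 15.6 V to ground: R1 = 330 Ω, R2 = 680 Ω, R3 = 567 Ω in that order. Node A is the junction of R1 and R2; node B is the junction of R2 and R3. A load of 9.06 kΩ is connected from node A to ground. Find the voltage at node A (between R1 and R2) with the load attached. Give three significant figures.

Below node A the series string R2+R3 = 1247 Ω sits in parallel with the 9060 Ω load: 1096 Ω.
V_A = 15.6 × 1096/(330 + 1096) = 12.0 V.

V ≈ 12.0 V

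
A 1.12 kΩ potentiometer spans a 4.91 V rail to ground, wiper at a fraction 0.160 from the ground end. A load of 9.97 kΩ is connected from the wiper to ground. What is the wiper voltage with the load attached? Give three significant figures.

V ≈ 0.774 V

The wiper splits the pot into (1−α)R = 940.8 Ω above and αR = 179.2 Ω below.
Lower section ‖ load = 176.0 Ω.
V_wiper = 4.91 × 176.0/(940.8 + 176.0) = 0.774 V.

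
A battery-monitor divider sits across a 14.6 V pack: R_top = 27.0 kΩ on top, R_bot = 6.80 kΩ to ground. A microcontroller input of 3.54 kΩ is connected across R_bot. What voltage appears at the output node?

The load sits in parallel with R_bot: R_bot‖R_L = (6.80 × 3.54) / (6.80 + 3.54) = 2.328 kΩ.
V_out = 14.6 × 2.328 / (27.0 + 2.328) = 14.6 × 2.328/29.33 = 1.16 V.

V_out ≈ 1.16 V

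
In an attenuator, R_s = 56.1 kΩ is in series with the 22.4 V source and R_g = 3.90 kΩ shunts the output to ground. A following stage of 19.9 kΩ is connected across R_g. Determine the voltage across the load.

The load sits in parallel with R_g: R_g‖R_L = (3.90 × 19.9) / (3.90 + 19.9) = 3.261 kΩ.
V_out = 22.4 × 3.261 / (56.1 + 3.261) = 22.4 × 3.261/59.36 = 1.23 V.

V_out ≈ 1.23 V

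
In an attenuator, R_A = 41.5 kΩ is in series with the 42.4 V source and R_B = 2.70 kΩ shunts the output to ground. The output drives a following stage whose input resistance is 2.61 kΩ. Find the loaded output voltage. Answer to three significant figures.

The load sits in parallel with R_B: R_B‖R_L = (2.70 × 2.61) / (2.70 + 2.61) = 1.327 kΩ.
V_out = 42.4 × 1.327 / (41.5 + 1.327) = 42.4 × 1.327/42.83 = 1.31 V.

V_out ≈ 1.31 V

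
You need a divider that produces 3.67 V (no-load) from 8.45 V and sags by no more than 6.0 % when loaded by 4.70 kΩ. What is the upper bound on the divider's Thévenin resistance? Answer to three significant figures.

Loading drop = R_th/(R_th + R_L) ≤ 0.0600, so R_th ≤ R_L · ε/(1−ε) = 4.70 kΩ × 0.0600/0.9400 = 300 Ω.
(Any R1, R2 with R2/(R1+R2) = 0.434 and R1‖R2 ≤ 300 Ω will meet the spec.)

R_th ≤ 300 Ω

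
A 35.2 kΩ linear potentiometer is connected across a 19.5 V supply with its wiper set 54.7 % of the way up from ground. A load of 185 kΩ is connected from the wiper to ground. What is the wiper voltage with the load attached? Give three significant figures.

The wiper splits the pot into (1−α)R = 15.95 kΩ above and αR = 19.25 kΩ below.
Lower section ‖ load = 17.44 kΩ.
V_wiper = 19.5 × 17.44/(15.95 + 17.44) = 10.2 V.

V ≈ 10.2 V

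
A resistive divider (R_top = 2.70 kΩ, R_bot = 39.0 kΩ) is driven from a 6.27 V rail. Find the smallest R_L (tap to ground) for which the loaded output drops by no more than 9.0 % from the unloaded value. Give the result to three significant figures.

Output resistance R_th = R_top‖R_bot = (2.70 × 39.0)/41.70 = 2.525 kΩ.
The fractional drop is R_th/(R_th + R_L); requiring this ≤ 0.0900 gives R_L ≥ R_th(1/0.0900 − 1) = 2.525 × 10.11 = 25.5 kΩ.

R_L(min) ≈ 25.5 kΩ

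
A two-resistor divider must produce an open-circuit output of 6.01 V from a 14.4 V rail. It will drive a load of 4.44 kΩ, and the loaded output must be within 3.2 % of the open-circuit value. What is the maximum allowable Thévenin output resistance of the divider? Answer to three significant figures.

Loading drop = R_th/(R_th + R_L) ≤ 0.0320, so R_th ≤ R_L · ε/(1−ε) = 4.44 kΩ × 0.0320/0.9680 = 147 Ω.
(Any R1, R2 with R2/(R1+R2) = 0.417 and R1‖R2 ≤ 147 Ω will meet the spec.)

R_th ≤ 147 Ω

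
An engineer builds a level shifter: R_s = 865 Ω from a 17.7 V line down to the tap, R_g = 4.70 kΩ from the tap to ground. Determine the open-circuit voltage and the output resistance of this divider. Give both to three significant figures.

V_th = 14.9 V, R_th = 731 Ω

V_th is the open-circuit tap voltage: 17.7 × 4700/(865 + 4700) = 14.9 V.
With the supply zeroed, R_s and R_g appear in parallel from the tap: R_th = R_s‖R_g = (865 × 4700)/5565 = 731 Ω.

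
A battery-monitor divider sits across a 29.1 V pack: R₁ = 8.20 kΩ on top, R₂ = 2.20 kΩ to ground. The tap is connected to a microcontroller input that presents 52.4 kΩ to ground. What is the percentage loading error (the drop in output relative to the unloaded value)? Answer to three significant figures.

3.20 %

The divider's output (Thévenin) resistance is R₁‖R₂ = 1.735 kΩ.
Fractional drop under load = R_th/(R_th + R_L) = 1.735 / (1.735 + 52.4) = 0.03204.
So the output falls by 3.20 %.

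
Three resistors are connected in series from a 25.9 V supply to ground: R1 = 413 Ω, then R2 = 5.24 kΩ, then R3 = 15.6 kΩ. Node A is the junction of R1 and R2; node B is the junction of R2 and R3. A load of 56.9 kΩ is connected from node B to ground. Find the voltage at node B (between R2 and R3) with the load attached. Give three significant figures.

V ≈ 17.7 V

At node B, R3 is in parallel with the load: R3‖R_L = 12240 Ω.
Below node A the resistance is R2 + (R3‖R_L) = 17480 Ω, so V_A = 25.9 × 17480/17900 = 25.30 V.
Then V_B = V_A × (R3‖R_L)/(R2 + R3‖R_L) = 25.30 × 12240/17480 = 17.7 V.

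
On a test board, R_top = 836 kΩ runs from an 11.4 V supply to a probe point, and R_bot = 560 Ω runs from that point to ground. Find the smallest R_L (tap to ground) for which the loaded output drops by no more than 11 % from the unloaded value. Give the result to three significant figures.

Output resistance R_th = R_top‖R_bot = (836000 × 560)/836600 = 559.6 Ω.
The fractional drop is R_th/(R_th + R_L); requiring this ≤ 0.110 gives R_L ≥ R_th(1/0.110 − 1) = 559.6 × 8.091 = 4.53 kΩ.

R_L(min) ≈ 4.53 kΩ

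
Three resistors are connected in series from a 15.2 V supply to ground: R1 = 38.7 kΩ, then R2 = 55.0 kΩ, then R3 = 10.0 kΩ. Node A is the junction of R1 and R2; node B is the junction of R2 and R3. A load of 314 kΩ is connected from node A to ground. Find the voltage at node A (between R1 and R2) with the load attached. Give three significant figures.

Below node A the series string R2+R3 = 65.00 kΩ sits in parallel with the 314 kΩ load: 53.85 kΩ.
V_A = 15.2 × 53.85/(38.7 + 53.85) = 8.84 V.

V ≈ 8.84 V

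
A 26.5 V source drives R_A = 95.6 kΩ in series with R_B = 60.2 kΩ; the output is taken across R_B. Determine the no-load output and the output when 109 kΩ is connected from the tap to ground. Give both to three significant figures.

Open-circuit: V = 26.5 × 60.2/(95.6 + 60.2) = 10.2 V.
With the load, R_B becomes R_B‖R_L = 38.78 kΩ, so V = 26.5 × 38.78/134.4 = 7.65 V.

Unloaded: 10.2 V; loaded: 7.65 V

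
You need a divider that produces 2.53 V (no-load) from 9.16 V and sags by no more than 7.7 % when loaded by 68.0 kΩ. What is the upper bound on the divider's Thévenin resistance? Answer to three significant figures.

Loading drop = R_th/(R_th + R_L) ≤ 0.0770, so R_th ≤ R_L · ε/(1−ε) = 68.0 kΩ × 0.0770/0.9230 = 5.67 kΩ.
(Any R1, R2 with R2/(R1+R2) = 0.276 and R1‖R2 ≤ 5.67 kΩ will meet the spec.)

R_th ≤ 5.67 kΩ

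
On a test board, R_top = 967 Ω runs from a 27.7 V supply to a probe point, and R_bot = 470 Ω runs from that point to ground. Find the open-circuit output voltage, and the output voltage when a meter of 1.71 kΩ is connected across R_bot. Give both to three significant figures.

Unloaded: 9.06 V; loaded: 7.65 V

Open-circuit: V = 27.7 × 470/(967 + 470) = 9.06 V.
With the load, R_bot becomes R_bot‖R_L = 368.7 Ω, so V = 27.7 × 368.7/1336 = 7.65 V.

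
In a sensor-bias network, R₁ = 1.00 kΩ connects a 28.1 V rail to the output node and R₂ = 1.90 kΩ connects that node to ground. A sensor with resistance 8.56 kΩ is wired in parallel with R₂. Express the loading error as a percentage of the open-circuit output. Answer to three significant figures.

7.11 %

The divider's output (Thévenin) resistance is R₁‖R₂ = 0.6552 kΩ.
Fractional drop under load = R_th/(R_th + R_L) = 0.6552 / (0.6552 + 8.56) = 0.07110.
So the output falls by 7.11 %.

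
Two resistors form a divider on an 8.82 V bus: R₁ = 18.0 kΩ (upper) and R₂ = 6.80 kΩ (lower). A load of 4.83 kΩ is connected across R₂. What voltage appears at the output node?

The load sits in parallel with R₂: R₂‖R_L = (6.80 × 4.83) / (6.80 + 4.83) = 2.824 kΩ.
V_out = 8.82 × 2.824 / (18.0 + 2.824) = 8.82 × 2.824/20.82 = 1.20 V.

V_out ≈ 1.20 V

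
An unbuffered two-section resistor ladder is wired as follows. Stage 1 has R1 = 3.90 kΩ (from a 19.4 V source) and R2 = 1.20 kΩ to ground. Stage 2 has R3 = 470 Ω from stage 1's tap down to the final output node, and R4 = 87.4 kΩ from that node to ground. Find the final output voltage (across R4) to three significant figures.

Stage 2 presents R3+R4 = 87870 Ω as a load on stage 1's tap.
Stage 1's lower leg becomes R2‖(R3+R4) = 1184 Ω, so V_mid = 19.4 × 1184/5084 = 4.518 V.
Stage 2 is itself unloaded: V_out = V_mid × R4/(R3+R4) = 4.518 × 87400/87870 = 4.49 V.

V_out ≈ 4.49 V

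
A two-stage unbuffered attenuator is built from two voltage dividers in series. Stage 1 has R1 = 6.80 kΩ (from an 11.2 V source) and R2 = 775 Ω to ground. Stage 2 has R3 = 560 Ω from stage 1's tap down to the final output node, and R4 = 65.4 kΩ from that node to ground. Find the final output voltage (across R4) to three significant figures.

V_out ≈ 1.12 V

Stage 2 presents R3+R4 = 65960 Ω as a load on stage 1's tap.
Stage 1's lower leg becomes R2‖(R3+R4) = 766.0 Ω, so V_mid = 11.2 × 766.0/7566 = 1.134 V.
Stage 2 is itself unloaded: V_out = V_mid × R4/(R3+R4) = 1.134 × 65400/65960 = 1.12 V.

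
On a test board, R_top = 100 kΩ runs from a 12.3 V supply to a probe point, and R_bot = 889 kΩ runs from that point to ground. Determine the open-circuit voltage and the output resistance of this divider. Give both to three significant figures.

V_th is the open-circuit tap voltage: 12.3 × 889/(100 + 889) = 11.1 V.
With the supply zeroed, R_top and R_bot appear in parallel from the tap: R_th = R_top‖R_bot = (100 × 889)/989.0 = 89.9 kΩ.

V_th = 11.1 V, R_th = 89.9 kΩ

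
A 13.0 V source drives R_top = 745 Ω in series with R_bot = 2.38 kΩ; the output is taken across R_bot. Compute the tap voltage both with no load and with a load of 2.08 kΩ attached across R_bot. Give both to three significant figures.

Open-circuit: V = 13.0 × 2380/(745 + 2380) = 9.90 V.
With the load, R_bot becomes R_bot‖R_L = 1110 Ω, so V = 13.0 × 1110/1855 = 7.78 V.

Unloaded: 9.90 V; loaded: 7.78 V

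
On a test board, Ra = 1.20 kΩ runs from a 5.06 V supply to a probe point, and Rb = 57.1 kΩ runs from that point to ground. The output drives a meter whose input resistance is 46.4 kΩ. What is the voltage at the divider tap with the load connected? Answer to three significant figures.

V_out ≈ 4.83 V

The load sits in parallel with Rb: Rb‖R_L = (57.1 × 46.4) / (57.1 + 46.4) = 25.60 kΩ.
V_out = 5.06 × 25.60 / (1.20 + 25.60) = 5.06 × 25.60/26.80 = 4.83 V.
(Unloaded it would have been 4.96 V.)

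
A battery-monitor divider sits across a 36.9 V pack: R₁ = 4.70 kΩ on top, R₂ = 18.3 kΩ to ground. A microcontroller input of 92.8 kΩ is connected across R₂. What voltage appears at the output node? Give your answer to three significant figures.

The load sits in parallel with R₂: R₂‖R_L = (18.3 × 92.8) / (18.3 + 92.8) = 15.29 kΩ.
V_out = 36.9 × 15.29 / (4.70 + 15.29) = 36.9 × 15.29/19.99 = 28.2 V.
(Unloaded it would have been 29.4 V.)

V_out ≈ 28.2 V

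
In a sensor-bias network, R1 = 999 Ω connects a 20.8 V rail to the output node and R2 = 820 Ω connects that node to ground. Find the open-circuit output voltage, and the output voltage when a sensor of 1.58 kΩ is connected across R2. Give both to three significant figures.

Open-circuit: V = 20.8 × 820/(999 + 820) = 9.38 V.
With the load, R2 becomes R2‖R_L = 539.8 Ω, so V = 20.8 × 539.8/1539 = 7.30 V.

Unloaded: 9.38 V; loaded: 7.30 V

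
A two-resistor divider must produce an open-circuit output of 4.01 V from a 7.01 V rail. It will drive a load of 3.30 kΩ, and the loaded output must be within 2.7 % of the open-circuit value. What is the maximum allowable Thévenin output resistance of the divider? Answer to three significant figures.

Loading drop = R_th/(R_th + R_L) ≤ 0.0270, so R_th ≤ R_L · ε/(1−ε) = 3.30 kΩ × 0.0270/0.9730 = 91.6 Ω.
(Any R1, R2 with R2/(R1+R2) = 0.572 and R1‖R2 ≤ 91.6 Ω will meet the spec.)

R_th ≤ 91.6 Ω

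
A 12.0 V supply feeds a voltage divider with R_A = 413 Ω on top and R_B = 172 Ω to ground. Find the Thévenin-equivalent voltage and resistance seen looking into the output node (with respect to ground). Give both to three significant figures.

V_th = 3.53 V, R_th = 121 Ω

V_th is the open-circuit tap voltage: 12.0 × 172/(413 + 172) = 3.53 V.
With the supply zeroed, R_A and R_B appear in parallel from the tap: R_th = R_A‖R_B = (413 × 172)/585.0 = 121 Ω.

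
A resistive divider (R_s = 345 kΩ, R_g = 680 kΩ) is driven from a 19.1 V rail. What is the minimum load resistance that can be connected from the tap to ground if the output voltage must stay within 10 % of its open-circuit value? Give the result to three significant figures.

Output resistance R_th = R_s‖R_g = (345 × 680)/1025 = 228.9 kΩ.
The fractional drop is R_th/(R_th + R_L); requiring this ≤ 0.100 gives R_L ≥ R_th(1/0.100 − 1) = 228.9 × 9.000 = 2.06 MΩ.

R_L(min) ≈ 2.06 MΩ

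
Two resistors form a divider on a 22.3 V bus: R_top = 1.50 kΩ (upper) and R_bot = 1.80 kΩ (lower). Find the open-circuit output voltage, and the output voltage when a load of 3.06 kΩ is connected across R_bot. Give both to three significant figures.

Unloaded: 12.2 V; loaded: 9.60 V

Open-circuit: V = 22.3 × 1.80/(1.50 + 1.80) = 12.2 V.
With the load, R_bot becomes R_bot‖R_L = 1.133 kΩ, so V = 22.3 × 1.133/2.633 = 9.60 V.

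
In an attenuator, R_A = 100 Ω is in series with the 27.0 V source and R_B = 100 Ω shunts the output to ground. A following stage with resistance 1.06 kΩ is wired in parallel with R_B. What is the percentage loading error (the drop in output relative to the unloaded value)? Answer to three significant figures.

4.50 %

The divider's output (Thévenin) resistance is R_A‖R_B = 50.00 Ω.
Fractional drop under load = R_th/(R_th + R_L) = 50.00 / (50.00 + 1060) = 0.04505.
So the output falls by 4.50 %.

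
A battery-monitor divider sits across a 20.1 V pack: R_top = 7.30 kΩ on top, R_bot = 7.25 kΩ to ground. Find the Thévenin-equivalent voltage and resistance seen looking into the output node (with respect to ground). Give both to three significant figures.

V_th = 10.0 V, R_th = 3.64 kΩ

V_th is the open-circuit tap voltage: 20.1 × 7.25/(7.30 + 7.25) = 10.0 V.
With the supply zeroed, R_top and R_bot appear in parallel from the tap: R_th = R_top‖R_bot = (7.30 × 7.25)/14.55 = 3.64 kΩ.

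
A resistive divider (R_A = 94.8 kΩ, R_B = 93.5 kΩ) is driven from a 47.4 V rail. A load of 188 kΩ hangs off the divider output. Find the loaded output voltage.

V_out ≈ 18.8 V

The load sits in parallel with R_B: R_B‖R_L = (93.5 × 188) / (93.5 + 188) = 62.44 kΩ.
V_out = 47.4 × 62.44 / (94.8 + 62.44) = 47.4 × 62.44/157.2 = 18.8 V.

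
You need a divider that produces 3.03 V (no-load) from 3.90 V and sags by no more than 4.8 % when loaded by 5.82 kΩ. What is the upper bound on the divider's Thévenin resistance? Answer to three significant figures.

Loading drop = R_th/(R_th + R_L) ≤ 0.0480, so R_th ≤ R_L · ε/(1−ε) = 5.82 kΩ × 0.0480/0.9520 = 293 Ω.
(Any R1, R2 with R2/(R1+R2) = 0.777 and R1‖R2 ≤ 293 Ω will meet the spec.)

R_th ≤ 293 Ω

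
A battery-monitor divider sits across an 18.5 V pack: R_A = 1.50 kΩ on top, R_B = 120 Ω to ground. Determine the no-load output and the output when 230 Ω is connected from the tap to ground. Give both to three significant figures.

Open-circuit: V = 18.5 × 120/(1500 + 120) = 1.37 V.
With the load, R_B becomes R_B‖R_L = 78.86 Ω, so V = 18.5 × 78.86/1579 = 0.924 V.

Unloaded: 1.37 V; loaded: 0.924 V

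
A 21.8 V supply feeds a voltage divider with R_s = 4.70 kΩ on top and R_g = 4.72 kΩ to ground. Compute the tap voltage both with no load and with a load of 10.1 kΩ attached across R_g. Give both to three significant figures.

Unloaded: 10.9 V; loaded: 8.86 V

Open-circuit: V = 21.8 × 4.72/(4.70 + 4.72) = 10.9 V.
With the load, R_g becomes R_g‖R_L = 3.217 kΩ, so V = 21.8 × 3.217/7.917 = 8.86 V.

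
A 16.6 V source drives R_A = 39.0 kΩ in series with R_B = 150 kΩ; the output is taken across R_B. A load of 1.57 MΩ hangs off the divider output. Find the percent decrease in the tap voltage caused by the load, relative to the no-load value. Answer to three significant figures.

1.93 %

The divider's output (Thévenin) resistance is R_A‖R_B = 30.95 kΩ.
Fractional drop under load = R_th/(R_th + R_L) = 30.95 / (30.95 + 1570) = 0.01933.
So the output falls by 1.93 %.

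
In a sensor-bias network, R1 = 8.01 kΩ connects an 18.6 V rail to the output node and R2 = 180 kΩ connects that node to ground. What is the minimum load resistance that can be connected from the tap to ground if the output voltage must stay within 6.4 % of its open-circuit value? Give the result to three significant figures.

R_L(min) ≈ 112 kΩ

Output resistance R_th = R1‖R2 = (8.01 × 180)/188.0 = 7.669 kΩ.
The fractional drop is R_th/(R_th + R_L); requiring this ≤ 0.0640 gives R_L ≥ R_th(1/0.0640 − 1) = 7.669 × 14.62 = 112 kΩ.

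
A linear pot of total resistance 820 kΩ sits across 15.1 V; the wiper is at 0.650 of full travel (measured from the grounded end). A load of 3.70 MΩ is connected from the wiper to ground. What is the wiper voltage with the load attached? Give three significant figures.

The wiper splits the pot into (1−α)R = 287.0 kΩ above and αR = 533.0 kΩ below.
Lower section ‖ load = 465.9 kΩ.
V_wiper = 15.1 × 465.9/(287.0 + 465.9) = 9.34 V.

V ≈ 9.34 V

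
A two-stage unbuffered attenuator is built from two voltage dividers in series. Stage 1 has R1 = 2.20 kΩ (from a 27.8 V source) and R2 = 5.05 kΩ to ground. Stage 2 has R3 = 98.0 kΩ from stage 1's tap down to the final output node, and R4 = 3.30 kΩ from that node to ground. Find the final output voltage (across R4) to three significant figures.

V_out ≈ 0.621 V

Stage 2 presents R3+R4 = 101.3 kΩ as a load on stage 1's tap.
Stage 1's lower leg becomes R2‖(R3+R4) = 4.810 kΩ, so V_mid = 27.8 × 4.810/7.010 = 19.08 V.
Stage 2 is itself unloaded: V_out = V_mid × R4/(R3+R4) = 19.08 × 3.30/101.3 = 0.621 V.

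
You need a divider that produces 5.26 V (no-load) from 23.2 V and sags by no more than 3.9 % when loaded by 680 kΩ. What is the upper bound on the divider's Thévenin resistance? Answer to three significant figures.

Loading drop = R_th/(R_th + R_L) ≤ 0.0390, so R_th ≤ R_L · ε/(1−ε) = 680 kΩ × 0.0390/0.9610 = 27.6 kΩ.

R_th ≤ 27.6 kΩ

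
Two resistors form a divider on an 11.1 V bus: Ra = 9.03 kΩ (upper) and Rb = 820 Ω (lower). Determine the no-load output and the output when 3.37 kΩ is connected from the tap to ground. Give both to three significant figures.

Open-circuit: V = 11.1 × 820/(9030 + 820) = 0.924 V.
With the load, Rb becomes Rb‖R_L = 659.5 Ω, so V = 11.1 × 659.5/9690 = 0.756 V.

Unloaded: 0.924 V; loaded: 0.756 V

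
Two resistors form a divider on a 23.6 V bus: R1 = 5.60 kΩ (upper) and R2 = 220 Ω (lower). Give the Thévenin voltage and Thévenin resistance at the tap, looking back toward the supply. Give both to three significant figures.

V_th = 0.892 V, R_th = 212 Ω

V_th is the open-circuit tap voltage: 23.6 × 220/(5600 + 220) = 0.892 V.
With the supply zeroed, R1 and R2 appear in parallel from the tap: R_th = R1‖R2 = (5600 × 220)/5820 = 212 Ω.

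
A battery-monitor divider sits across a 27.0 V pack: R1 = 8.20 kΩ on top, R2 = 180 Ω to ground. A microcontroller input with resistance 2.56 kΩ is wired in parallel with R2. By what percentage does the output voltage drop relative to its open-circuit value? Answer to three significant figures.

The divider's output (Thévenin) resistance is R1‖R2 = 176.1 Ω.
Fractional drop under load = R_th/(R_th + R_L) = 176.1 / (176.1 + 2560) = 0.06437.
So the output falls by 6.44 %.

6.44 %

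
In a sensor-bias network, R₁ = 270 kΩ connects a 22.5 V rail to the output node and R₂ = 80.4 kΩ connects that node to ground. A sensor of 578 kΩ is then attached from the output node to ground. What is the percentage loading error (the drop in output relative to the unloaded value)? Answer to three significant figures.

Unloaded V = 22.5 × 80.4/350.4 = 5.1627 V.
Loaded: R₂‖R_L = 70.58 kΩ, giving V = 22.5 × 70.58/340.6 = 4.6629 V.
Drop = (5.1627 − 4.6629) / 5.1627 = 9.68 %.

9.68 %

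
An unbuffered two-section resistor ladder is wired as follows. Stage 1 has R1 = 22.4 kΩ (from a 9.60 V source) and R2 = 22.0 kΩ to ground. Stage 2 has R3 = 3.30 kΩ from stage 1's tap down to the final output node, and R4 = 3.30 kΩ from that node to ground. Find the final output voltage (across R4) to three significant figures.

Stage 2 presents R3+R4 = 6.600 kΩ as a load on stage 1's tap.
Stage 1's lower leg becomes R2‖(R3+R4) = 5.077 kΩ, so V_mid = 9.60 × 5.077/27.48 = 1.774 V.
Stage 2 is itself unloaded: V_out = V_mid × R4/(R3+R4) = 1.774 × 3.30/6.600 = 0.887 V.

V_out ≈ 0.887 V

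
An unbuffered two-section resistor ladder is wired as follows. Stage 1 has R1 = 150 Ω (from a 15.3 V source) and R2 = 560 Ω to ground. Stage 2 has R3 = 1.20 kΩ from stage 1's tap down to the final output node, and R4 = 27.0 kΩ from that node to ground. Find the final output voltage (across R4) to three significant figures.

V_out ≈ 11.5 V

Stage 2 presents R3+R4 = 28200 Ω as a load on stage 1's tap.
Stage 1's lower leg becomes R2‖(R3+R4) = 549.1 Ω, so V_mid = 15.3 × 549.1/699.1 = 12.02 V.
Stage 2 is itself unloaded: V_out = V_mid × R4/(R3+R4) = 12.02 × 27000/28200 = 11.5 V.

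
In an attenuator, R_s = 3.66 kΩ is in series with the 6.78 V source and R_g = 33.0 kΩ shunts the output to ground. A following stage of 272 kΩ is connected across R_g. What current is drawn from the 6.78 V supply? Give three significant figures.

I ≈ 0.205 mA

R_g‖R_L = 29.43 kΩ, so the source sees R_s + R_g‖R_L = 33.09 kΩ.
I = 6.78 V / 33.09 kΩ = 0.205 mA.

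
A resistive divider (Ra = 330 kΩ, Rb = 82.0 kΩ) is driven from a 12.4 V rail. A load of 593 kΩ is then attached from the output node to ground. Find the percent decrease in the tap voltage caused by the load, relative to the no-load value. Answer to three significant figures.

Unloaded V = 12.4 × 82.0/412.0 = 2.4680 V.
Loaded: Rb‖R_L = 72.04 kΩ, giving V = 12.4 × 72.04/402.0 = 2.2219 V.
Drop = (2.4680 − 2.2219) / 2.4680 = 9.97 %.

9.97 %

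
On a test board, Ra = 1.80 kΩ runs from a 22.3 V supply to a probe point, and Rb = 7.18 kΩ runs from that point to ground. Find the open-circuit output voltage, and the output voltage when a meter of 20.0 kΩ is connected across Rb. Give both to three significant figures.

Unloaded: 17.8 V; loaded: 16.6 V

Open-circuit: V = 22.3 × 7.18/(1.80 + 7.18) = 17.8 V.
With the load, Rb becomes Rb‖R_L = 5.283 kΩ, so V = 22.3 × 5.283/7.083 = 16.6 V.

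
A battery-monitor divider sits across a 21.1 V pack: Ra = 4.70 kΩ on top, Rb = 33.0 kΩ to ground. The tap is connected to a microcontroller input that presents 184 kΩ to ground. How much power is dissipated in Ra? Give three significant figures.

P ≈ 1.96 mW

Total resistance from the source is Ra + (Rb‖R_L) = 32.68 kΩ, so I = 21.1/32.68 kΩ = 0.6456 mA.
P = I²·Ra = (0.6456 mA)² × 4.70 kΩ = 1.96 mW.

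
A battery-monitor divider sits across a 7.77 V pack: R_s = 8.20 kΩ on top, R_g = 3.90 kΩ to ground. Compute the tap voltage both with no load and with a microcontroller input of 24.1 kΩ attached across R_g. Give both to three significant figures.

Open-circuit: V = 7.77 × 3.90/(8.20 + 3.90) = 2.50 V.
With the load, R_g becomes R_g‖R_L = 3.357 kΩ, so V = 7.77 × 3.357/11.56 = 2.26 V.

Unloaded: 2.50 V; loaded: 2.26 V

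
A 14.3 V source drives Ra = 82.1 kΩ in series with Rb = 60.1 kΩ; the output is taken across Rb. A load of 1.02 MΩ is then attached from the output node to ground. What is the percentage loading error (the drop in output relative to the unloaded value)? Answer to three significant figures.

3.29 %

The divider's output (Thévenin) resistance is Ra‖Rb = 34.70 kΩ.
Fractional drop under load = R_th/(R_th + R_L) = 34.70 / (34.70 + 1020) = 0.03290.
So the output falls by 3.29 %.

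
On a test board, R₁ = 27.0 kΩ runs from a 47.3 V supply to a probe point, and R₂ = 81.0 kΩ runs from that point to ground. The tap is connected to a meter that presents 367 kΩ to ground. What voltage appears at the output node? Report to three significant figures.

V_out ≈ 33.6 V

The load sits in parallel with R₂: R₂‖R_L = (81.0 × 367) / (81.0 + 367) = 66.35 kΩ.
V_out = 47.3 × 66.35 / (27.0 + 66.35) = 47.3 × 66.35/93.35 = 33.6 V.
(Unloaded it would have been 35.5 V.)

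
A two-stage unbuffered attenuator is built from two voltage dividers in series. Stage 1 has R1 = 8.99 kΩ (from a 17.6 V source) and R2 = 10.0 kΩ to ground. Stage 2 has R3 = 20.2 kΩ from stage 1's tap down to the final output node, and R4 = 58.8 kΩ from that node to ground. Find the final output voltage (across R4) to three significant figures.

Stage 2 presents R3+R4 = 79.00 kΩ as a load on stage 1's tap.
Stage 1's lower leg becomes R2‖(R3+R4) = 8.876 kΩ, so V_mid = 17.6 × 8.876/17.87 = 8.744 V.
Stage 2 is itself unloaded: V_out = V_mid × R4/(R3+R4) = 8.744 × 58.8/79.00 = 6.51 V.

V_out ≈ 6.51 V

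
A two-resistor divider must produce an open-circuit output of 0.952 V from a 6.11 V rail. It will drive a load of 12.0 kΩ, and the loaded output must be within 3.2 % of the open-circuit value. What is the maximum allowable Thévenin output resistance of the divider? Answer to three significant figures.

Loading drop = R_th/(R_th + R_L) ≤ 0.0320, so R_th ≤ R_L · ε/(1−ε) = 12.0 kΩ × 0.0320/0.9680 = 397 Ω.

R_th ≤ 397 Ω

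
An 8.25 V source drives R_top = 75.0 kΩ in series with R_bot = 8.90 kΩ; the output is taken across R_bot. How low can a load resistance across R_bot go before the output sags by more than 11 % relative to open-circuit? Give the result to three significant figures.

Output resistance R_th = R_top‖R_bot = (75.0 × 8.90)/83.90 = 7.956 kΩ.
The fractional drop is R_th/(R_th + R_L); requiring this ≤ 0.110 gives R_L ≥ R_th(1/0.110 − 1) = 7.956 × 8.091 = 64.4 kΩ.

R_L(min) ≈ 64.4 kΩ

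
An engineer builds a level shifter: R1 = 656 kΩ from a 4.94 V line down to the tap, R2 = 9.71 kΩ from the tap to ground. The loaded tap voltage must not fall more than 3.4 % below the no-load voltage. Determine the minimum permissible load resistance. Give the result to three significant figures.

R_L(min) ≈ 272 kΩ

Output resistance R_th = R1‖R2 = (656 × 9.71)/665.7 = 9.568 kΩ.
The fractional drop is R_th/(R_th + R_L); requiring this ≤ 0.0340 gives R_L ≥ R_th(1/0.0340 − 1) = 9.568 × 28.41 = 272 kΩ.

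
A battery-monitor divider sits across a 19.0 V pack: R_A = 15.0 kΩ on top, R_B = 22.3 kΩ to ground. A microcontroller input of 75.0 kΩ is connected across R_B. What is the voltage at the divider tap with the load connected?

The load sits in parallel with R_B: R_B‖R_L = (22.3 × 75.0) / (22.3 + 75.0) = 17.19 kΩ.
V_out = 19.0 × 17.19 / (15.0 + 17.19) = 19.0 × 17.19/32.19 = 10.1 V.
(Unloaded it would have been 11.4 V.)

V_out ≈ 10.1 V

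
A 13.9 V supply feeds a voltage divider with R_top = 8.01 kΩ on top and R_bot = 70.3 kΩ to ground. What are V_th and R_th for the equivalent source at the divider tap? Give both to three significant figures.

V_th = 12.5 V, R_th = 7.19 kΩ

V_th is the open-circuit tap voltage: 13.9 × 70.3/(8.01 + 70.3) = 12.5 V.
With the supply zeroed, R_top and R_bot appear in parallel from the tap: R_th = R_top‖R_bot = (8.01 × 70.3)/78.31 = 7.19 kΩ.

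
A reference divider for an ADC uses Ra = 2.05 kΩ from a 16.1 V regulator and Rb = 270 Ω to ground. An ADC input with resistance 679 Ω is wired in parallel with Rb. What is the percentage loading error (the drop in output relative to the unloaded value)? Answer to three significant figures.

The divider's output (Thévenin) resistance is Ra‖Rb = 238.6 Ω.
Fractional drop under load = R_th/(R_th + R_L) = 238.6 / (238.6 + 679) = 0.2600.
So the output falls by 26.0 %.

26.0 %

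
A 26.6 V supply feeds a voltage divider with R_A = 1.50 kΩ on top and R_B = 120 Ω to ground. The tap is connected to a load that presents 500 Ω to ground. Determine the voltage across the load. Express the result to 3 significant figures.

V_out ≈ 1.61 V

The load sits in parallel with R_B: R_B‖R_L = (120 × 500) / (120 + 500) = 96.77 Ω.
V_out = 26.6 × 96.77 / (1500 + 96.77) = 26.6 × 96.77/1597 = 1.61 V.
(Unloaded it would have been 1.97 V.)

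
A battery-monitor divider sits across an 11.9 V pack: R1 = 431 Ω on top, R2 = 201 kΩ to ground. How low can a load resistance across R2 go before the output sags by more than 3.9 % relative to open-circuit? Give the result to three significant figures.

Output resistance R_th = R1‖R2 = (431 × 201000)/201400 = 430.1 Ω.
The fractional drop is R_th/(R_th + R_L); requiring this ≤ 0.0390 gives R_L ≥ R_th(1/0.0390 − 1) = 430.1 × 24.64 = 10.6 kΩ.

R_L(min) ≈ 10.6 kΩ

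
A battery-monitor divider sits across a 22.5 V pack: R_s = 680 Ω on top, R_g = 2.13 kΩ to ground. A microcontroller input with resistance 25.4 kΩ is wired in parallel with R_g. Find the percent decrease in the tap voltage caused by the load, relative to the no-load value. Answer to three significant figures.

1.99 %

The divider's output (Thévenin) resistance is R_s‖R_g = 515.4 Ω.
Fractional drop under load = R_th/(R_th + R_L) = 515.4 / (515.4 + 25400) = 0.01989.
So the output falls by 1.99 %.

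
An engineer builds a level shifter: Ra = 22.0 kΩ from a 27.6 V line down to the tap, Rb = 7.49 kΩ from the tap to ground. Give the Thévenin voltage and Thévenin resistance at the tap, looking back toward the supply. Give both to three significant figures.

V_th = 7.01 V, R_th = 5.59 kΩ

V_th is the open-circuit tap voltage: 27.6 × 7.49/(22.0 + 7.49) = 7.01 V.
With the supply zeroed, Ra and Rb appear in parallel from the tap: R_th = Ra‖Rb = (22.0 × 7.49)/29.49 = 5.59 kΩ.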